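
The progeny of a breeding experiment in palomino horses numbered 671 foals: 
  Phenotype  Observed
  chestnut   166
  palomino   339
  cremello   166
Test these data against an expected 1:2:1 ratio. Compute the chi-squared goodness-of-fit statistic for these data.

The 1:2:1 ratio has 4 parts, so with N = 671 the expected counts are:
  chestnut: 671 × 1/4 = 167.75
  palomino: 671 × 2/4 = 335.5
  cremello: 671 × 1/4 = 167.75
χ² = Σ (O − E)² / E
  chestnut: (166 − 167.75)² / 167.75 = 0.0183
  palomino: (339 − 335.5)² / 335.5 = 0.0365
  cremello: (166 − 167.75)² / 167.75 = 0.0183
χ² = 0.0183 + 0.0365 + 0.0183 = 0.0731 ≈ 0.073

0.073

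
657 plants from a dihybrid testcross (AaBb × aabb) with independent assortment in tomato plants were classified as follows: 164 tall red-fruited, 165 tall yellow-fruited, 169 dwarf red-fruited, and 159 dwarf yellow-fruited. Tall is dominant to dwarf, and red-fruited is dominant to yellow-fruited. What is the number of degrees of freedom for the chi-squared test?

3

A dihybrid testcross with independent assortment gives a 1:1:1:1 ratio.
A goodness-of-fit test with 4 phenotype classes has df = 4 − 1 = 3.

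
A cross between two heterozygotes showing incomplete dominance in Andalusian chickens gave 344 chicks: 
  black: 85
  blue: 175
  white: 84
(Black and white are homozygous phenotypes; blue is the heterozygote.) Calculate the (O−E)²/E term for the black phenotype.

0.012

With incomplete dominance, a heterozygote × heterozygote cross gives a 1:2:1 phenotypic ratio.
Expected counts for N = 344 under a 1:2:1 ratio (total parts = 4):
  black: 344 × 1/4 = 86
  blue: 344 × 2/4 = 172
  white: 344 × 1/4 = 86
Contribution of black: (85 − 86)² / 86 = 0.0116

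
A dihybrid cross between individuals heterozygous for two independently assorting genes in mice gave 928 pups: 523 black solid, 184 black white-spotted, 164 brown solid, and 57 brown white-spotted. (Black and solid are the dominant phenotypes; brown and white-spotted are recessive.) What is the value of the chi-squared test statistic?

1.169

A dihybrid F₂ with independent assortment and complete dominance at both loci gives a 9:3:3:1 phenotypic ratio.
The 9:3:3:1 ratio has 16 parts, so with N = 928 the expected counts are:
  black solid: 928 × 9/16 = 522
  black white-spotted: 928 × 3/16 = 174
  brown solid: 928 × 3/16 = 174
  brown white-spotted: 928 × 1/16 = 58
χ² = Σ (O − E)² / E
  black solid: (523 − 522)² / 522 = 0.0019
  black white-spotted: (184 − 174)² / 174 = 0.5747
  brown solid: (164 − 174)² / 174 = 0.5747
  brown white-spotted: (57 − 58)² / 58 = 0.0172
χ² = 0.0019 + 0.5747 + 0.5747 + 0.0172 = 1.1685 ≈ 1.169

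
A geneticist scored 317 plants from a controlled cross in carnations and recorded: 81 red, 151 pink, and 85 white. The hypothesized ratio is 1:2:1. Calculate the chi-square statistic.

0.811

Under the 1:2:1 hypothesis (Σ ratio = 4, N = 317):
  red: 317 × 1/4 = 79.25
  pink: 317 × 2/4 = 158.5
  white: 317 × 1/4 = 79.25
χ² = Σ (O − E)² / E
  red: (81 − 79.25)² / 79.25 = 0.0386
  pink: (151 − 158.5)² / 158.5 = 0.3549
  white: (85 − 79.25)² / 79.25 = 0.4172
χ² = 0.0386 + 0.3549 + 0.4172 = 0.8107 ≈ 0.811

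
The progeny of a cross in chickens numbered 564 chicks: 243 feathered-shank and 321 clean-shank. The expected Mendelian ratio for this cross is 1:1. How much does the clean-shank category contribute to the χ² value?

Under the 1:1 hypothesis (Σ ratio = 2, N = 564):
  feathered-shank: 564 × 1/2 = 282
  clean-shank: 564 × 1/2 = 282
Contribution of clean-shank: (321 − 282)² / 282 = 5.3936

5.394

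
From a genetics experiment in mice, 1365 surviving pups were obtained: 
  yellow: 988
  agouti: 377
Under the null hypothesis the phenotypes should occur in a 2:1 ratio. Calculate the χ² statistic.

20.057

Expected counts for N = 1365 under a 2:1 ratio (total parts = 3):
  yellow: 1365 × 2/3 = 910
  agouti: 1365 × 1/3 = 455
χ² = Σ (O − E)² / E
  yellow: (988 − 910)² / 910 = 6.6857
  agouti: (377 − 455)² / 455 = 13.3714
χ² = 6.6857 + 13.3714 = 20.0571 ≈ 20.057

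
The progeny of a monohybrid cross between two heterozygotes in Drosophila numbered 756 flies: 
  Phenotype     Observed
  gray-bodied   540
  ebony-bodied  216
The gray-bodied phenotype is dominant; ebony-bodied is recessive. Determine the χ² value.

5.143

For a monohybrid cross between heterozygotes with complete dominance, the expected phenotypic ratio is 3:1.
Under the 3:1 hypothesis (Σ ratio = 4, N = 756):
  gray-bodied: 756 × 3/4 = 567
  ebony-bodied: 756 × 1/4 = 189
χ² = Σ (O − E)² / E
  gray-bodied: (540 − 567)² / 567 = 1.2857
  ebony-bodied: (216 − 189)² / 189 = 3.8571
χ² = 1.2857 + 3.8571 = 5.1428 ≈ 5.143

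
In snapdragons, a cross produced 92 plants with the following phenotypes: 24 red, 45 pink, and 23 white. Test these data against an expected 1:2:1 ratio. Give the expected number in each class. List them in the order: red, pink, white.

23, 46, 23

Total ratio parts = 4. Expected numbers out of 92:
  red: 92 × 1/4 = 23
  pink: 92 × 2/4 = 46
  white: 92 × 1/4 = 23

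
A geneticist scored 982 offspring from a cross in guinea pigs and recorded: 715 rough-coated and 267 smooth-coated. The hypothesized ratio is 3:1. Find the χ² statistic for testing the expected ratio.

Under the 3:1 hypothesis (Σ ratio = 4, N = 982):
  rough-coated: 982 × 3/4 = 736.5
  smooth-coated: 982 × 1/4 = 245.5
χ² = Σ (O − E)² / E
  rough-coated: (715 − 736.5)² / 736.5 = 0.6276
  smooth-coated: (267 − 245.5)² / 245.5 = 1.8829
χ² = 0.6276 + 1.8829 = 2.5105 ≈ 2.511

2.511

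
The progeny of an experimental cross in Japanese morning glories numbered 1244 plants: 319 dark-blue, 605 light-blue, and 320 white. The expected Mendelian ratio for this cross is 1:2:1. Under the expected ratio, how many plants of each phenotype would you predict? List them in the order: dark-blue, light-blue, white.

311, 622, 311

Total ratio parts = 4. Expected numbers out of 1244:
  dark-blue: 1244 × 1/4 = 311
  light-blue: 1244 × 2/4 = 622
  white: 1244 × 1/4 = 311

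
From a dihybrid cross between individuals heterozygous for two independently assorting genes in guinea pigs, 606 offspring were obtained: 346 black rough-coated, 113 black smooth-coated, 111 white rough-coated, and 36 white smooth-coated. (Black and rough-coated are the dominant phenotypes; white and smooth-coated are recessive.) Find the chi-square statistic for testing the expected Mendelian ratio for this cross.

0.234

A dihybrid F₂ with independent assortment and complete dominance at both loci gives a 9:3:3:1 phenotypic ratio.
Expected counts for N = 606 under a 9:3:3:1 ratio (total parts = 16):
  black rough-coated: 606 × 9/16 = 340.875
  black smooth-coated: 606 × 3/16 = 113.625
  white rough-coated: 606 × 3/16 = 113.625
  white smooth-coated: 606 × 1/16 = 37.875
χ² = Σ (O − E)² / E
  black rough-coated: (346 − 340.875)² / 340.875 = 0.0771
  black smooth-coated: (113 − 113.625)² / 113.625 = 0.0034
  white rough-coated: (111 − 113.625)² / 113.625 = 0.0606
  white smooth-coated: (36 − 37.875)² / 37.875 = 0.0928
χ² = 0.0771 + 0.0034 + 0.0606 + 0.0928 = 0.2339 ≈ 0.234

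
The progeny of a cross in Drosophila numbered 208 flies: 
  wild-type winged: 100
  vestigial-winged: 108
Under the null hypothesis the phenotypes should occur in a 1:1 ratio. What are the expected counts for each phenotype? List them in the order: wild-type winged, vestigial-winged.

Under the 1:1 hypothesis (Σ ratio = 2, N = 208):
  wild-type winged: 208 × 1/2 = 104
  vestigial-winged: 208 × 1/2 = 104

104, 104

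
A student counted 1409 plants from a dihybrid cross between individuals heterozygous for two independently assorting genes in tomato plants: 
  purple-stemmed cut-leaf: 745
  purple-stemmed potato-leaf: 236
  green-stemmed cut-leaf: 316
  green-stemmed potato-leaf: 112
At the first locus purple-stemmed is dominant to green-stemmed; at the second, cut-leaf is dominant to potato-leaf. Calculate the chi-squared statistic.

A dihybrid F₂ with independent assortment and complete dominance at both loci gives a 9:3:3:1 phenotypic ratio.
Total ratio parts = 16. Expected numbers out of 1409:
  purple-stemmed cut-leaf: 1409 × 9/16 = 792.5625
  purple-stemmed potato-leaf: 1409 × 3/16 = 264.1875
  green-stemmed cut-leaf: 1409 × 3/16 = 264.1875
  green-stemmed potato-leaf: 1409 × 1/16 = 88.0625
χ² = Σ (O − E)² / E
  purple-stemmed cut-leaf: (745 − 792.5625)² / 792.5625 = 2.8543
  purple-stemmed potato-leaf: (236 − 264.1875)² / 264.1875 = 3.0075
  green-stemmed cut-leaf: (316 − 264.1875)² / 264.1875 = 10.1615
  green-stemmed potato-leaf: (112 − 88.0625)² / 88.0625 = 6.5068
χ² = 2.8543 + 3.0075 + 10.1615 + 6.5068 = 22.5301 ≈ 22.530

22.530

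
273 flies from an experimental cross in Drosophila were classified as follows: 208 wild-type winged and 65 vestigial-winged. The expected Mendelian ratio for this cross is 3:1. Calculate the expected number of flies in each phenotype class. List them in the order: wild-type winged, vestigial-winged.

204.75, 68.25

Expected counts for N = 273 under a 3:1 ratio (total parts = 4):
  wild-type winged: 273 × 3/4 = 204.75
  vestigial-winged: 273 × 1/4 = 68.25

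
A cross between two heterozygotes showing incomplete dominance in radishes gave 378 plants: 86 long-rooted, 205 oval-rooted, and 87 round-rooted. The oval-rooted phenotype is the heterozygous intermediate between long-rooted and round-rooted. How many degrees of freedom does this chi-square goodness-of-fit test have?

With incomplete dominance, a heterozygote × heterozygote cross gives a 1:2:1 phenotypic ratio.
A goodness-of-fit test with 3 phenotype classes has df = 3 − 1 = 2.

2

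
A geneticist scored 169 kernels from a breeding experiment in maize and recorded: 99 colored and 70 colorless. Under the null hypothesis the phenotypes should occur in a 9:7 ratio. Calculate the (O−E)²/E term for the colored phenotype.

0.163

Expected counts for N = 169 under a 9:7 ratio (total parts = 16):
  colored: 169 × 9/16 = 95.0625
  colorless: 169 × 7/16 = 73.9375
Contribution of colored: (99 − 95.0625)² / 95.0625 = 0.1631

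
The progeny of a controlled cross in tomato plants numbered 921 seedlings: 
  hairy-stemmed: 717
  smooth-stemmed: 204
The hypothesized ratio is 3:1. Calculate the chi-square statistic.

3.990

The 3:1 ratio has 4 parts, so with N = 921 the expected counts are:
  hairy-stemmed: 921 × 3/4 = 690.75
  smooth-stemmed: 921 × 1/4 = 230.25
χ² = Σ (O − E)² / E
  hairy-stemmed: (717 − 690.75)² / 690.75 = 0.9976
  smooth-stemmed: (204 − 230.25)² / 230.25 = 2.9927
χ² = 0.9976 + 2.9927 = 3.9903 ≈ 3.990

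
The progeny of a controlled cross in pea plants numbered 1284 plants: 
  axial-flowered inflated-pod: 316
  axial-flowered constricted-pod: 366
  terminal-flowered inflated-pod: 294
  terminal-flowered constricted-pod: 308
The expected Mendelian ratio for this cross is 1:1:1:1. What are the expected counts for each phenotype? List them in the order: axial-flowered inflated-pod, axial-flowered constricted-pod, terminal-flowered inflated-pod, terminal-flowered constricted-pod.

The 1:1:1:1 ratio has 4 parts, so with N = 1284 the expected counts are:
  axial-flowered inflated-pod: 1284 × 1/4 = 321
  axial-flowered constricted-pod: 1284 × 1/4 = 321
  terminal-flowered inflated-pod: 1284 × 1/4 = 321
  terminal-flowered constricted-pod: 1284 × 1/4 = 321

321, 321, 321, 321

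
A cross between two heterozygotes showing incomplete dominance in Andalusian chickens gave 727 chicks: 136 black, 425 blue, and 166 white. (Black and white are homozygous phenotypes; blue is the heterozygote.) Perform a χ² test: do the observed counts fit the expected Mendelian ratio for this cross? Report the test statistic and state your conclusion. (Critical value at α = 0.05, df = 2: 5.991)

With incomplete dominance, a heterozygote × heterozygote cross gives a 1:2:1 phenotypic ratio.
Expected counts for N = 727 under a 1:2:1 ratio (total parts = 4):
  black: 727 × 1/4 = 181.75
  blue: 727 × 2/4 = 363.5
  white: 727 × 1/4 = 181.75
χ² = Σ (O − E)² / E
  black: (136 − 181.75)² / 181.75 = 11.5162
  blue: (425 − 363.5)² / 363.5 = 10.4051
  white: (166 − 181.75)² / 181.75 = 1.3649
χ² = 11.5162 + 10.4051 + 1.3649 = 23.2862 ≈ 23.286
Degrees of freedom = 3 − 1 = 2; critical value at α = 0.05 is 5.991.
Since 23.286 > 5.991, we reject the null hypothesis — the data do not fit the 1:2:1 ratio.

23.286; not consistent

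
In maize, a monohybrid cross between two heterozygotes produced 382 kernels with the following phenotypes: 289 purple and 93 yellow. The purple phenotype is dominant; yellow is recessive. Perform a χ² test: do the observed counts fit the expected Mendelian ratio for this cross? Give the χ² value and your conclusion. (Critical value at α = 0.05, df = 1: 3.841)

0.087; consistent

For a monohybrid cross between heterozygotes with complete dominance, the expected phenotypic ratio is 3:1.
Total ratio parts = 4. Expected numbers out of 382:
  purple: 382 × 3/4 = 286.5
  yellow: 382 × 1/4 = 95.5
χ² = Σ (O − E)² / E
  purple: (289 − 286.5)² / 286.5 = 0.0218
  yellow: (93 − 95.5)² / 95.5 = 0.0654
χ² = 0.0218 + 0.0654 = 0.0872 ≈ 0.087
Degrees of freedom = 2 − 1 = 1; critical value at α = 0.05 is 3.841.
Since 0.087 < 3.841, we fail to reject the null hypothesis — the data are consistent with the 3:1 ratio.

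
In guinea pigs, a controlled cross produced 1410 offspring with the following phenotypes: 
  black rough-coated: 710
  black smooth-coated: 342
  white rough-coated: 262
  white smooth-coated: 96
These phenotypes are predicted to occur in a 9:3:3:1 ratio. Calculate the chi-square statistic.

Expected counts for N = 1410 under a 9:3:3:1 ratio (total parts = 16):
  black rough-coated: 1410 × 9/16 = 793.125
  black smooth-coated: 1410 × 3/16 = 264.375
  white rough-coated: 1410 × 3/16 = 264.375
  white smooth-coated: 1410 × 1/16 = 88.125
χ² = Σ (O − E)² / E
  black rough-coated: (710 − 793.125)² / 793.125 = 8.7121
  black smooth-coated: (342 − 264.375)² / 264.375 = 22.7920
  white rough-coated: (262 − 264.375)² / 264.375 = 0.0213
  white smooth-coated: (96 − 88.125)² / 88.125 = 0.7037
χ² = 8.7121 + 22.7920 + 0.0213 + 0.7037 = 32.2291 ≈ 32.229

32.229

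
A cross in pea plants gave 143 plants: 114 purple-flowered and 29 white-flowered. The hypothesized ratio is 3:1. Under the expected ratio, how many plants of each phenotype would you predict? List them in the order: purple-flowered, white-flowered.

Under the 3:1 hypothesis (Σ ratio = 4, N = 143):
  purple-flowered: 143 × 3/4 = 107.25
  white-flowered: 143 × 1/4 = 35.75

107.25, 35.75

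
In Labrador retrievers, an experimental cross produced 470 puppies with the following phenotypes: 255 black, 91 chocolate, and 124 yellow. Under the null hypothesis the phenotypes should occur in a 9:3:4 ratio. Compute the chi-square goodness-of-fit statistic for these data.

Under the 9:3:4 hypothesis (Σ ratio = 16, N = 470):
  black: 470 × 9/16 = 264.375
  chocolate: 470 × 3/16 = 88.125
  yellow: 470 × 4/16 = 117.5
χ² = Σ (O − E)² / E
  black: (255 − 264.375)² / 264.375 = 0.3324
  chocolate: (91 − 88.125)² / 88.125 = 0.0938
  yellow: (124 − 117.5)² / 117.5 = 0.3596
χ² = 0.3324 + 0.0938 + 0.3596 = 0.7858 ≈ 0.786

0.786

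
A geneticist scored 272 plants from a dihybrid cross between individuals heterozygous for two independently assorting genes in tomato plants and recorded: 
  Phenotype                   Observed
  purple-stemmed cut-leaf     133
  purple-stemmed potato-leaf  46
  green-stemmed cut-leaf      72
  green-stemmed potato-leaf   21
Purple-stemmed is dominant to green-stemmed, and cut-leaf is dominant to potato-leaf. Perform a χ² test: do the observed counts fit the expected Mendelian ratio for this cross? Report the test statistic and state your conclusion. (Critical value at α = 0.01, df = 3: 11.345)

12.693; not consistent

A dihybrid F₂ with independent assortment and complete dominance at both loci gives a 9:3:3:1 phenotypic ratio.
Under the 9:3:3:1 hypothesis (Σ ratio = 16, N = 272):
  purple-stemmed cut-leaf: 272 × 9/16 = 153
  purple-stemmed potato-leaf: 272 × 3/16 = 51
  green-stemmed cut-leaf: 272 × 3/16 = 51
  green-stemmed potato-leaf: 272 × 1/16 = 17
χ² = Σ (O − E)² / E
  purple-stemmed cut-leaf: (133 − 153)² / 153 = 2.6144
  purple-stemmed potato-leaf: (46 − 51)² / 51 = 0.4902
  green-stemmed cut-leaf: (72 − 51)² / 51 = 8.6471
  green-stemmed potato-leaf: (21 − 17)² / 17 = 0.9412
χ² = 2.6144 + 0.4902 + 8.6471 + 0.9412 = 12.6929 ≈ 12.693
Degrees of freedom = 4 − 1 = 3; critical value at α = 0.01 is 11.345.
Since 12.693 > 11.345, we reject the null hypothesis — the data do not fit the 9:3:3:1 ratio.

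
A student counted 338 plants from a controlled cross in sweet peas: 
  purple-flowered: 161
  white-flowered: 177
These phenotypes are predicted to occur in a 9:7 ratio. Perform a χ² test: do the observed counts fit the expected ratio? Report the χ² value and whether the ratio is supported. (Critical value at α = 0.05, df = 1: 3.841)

The 9:7 ratio has 16 parts, so with N = 338 the expected counts are:
  purple-flowered: 338 × 9/16 = 190.125
  white-flowered: 338 × 7/16 = 147.875
χ² = Σ (O − E)² / E
  purple-flowered: (161 − 190.125)² / 190.125 = 4.4616
  white-flowered: (177 − 147.875)² / 147.875 = 5.7364
χ² = 4.4616 + 5.7364 = 10.198
Degrees of freedom = 2 − 1 = 1; critical value at α = 0.05 is 3.841.
Since 10.198 > 3.841, we reject the null hypothesis — the data do not fit the 9:7 ratio.

10.198; not consistent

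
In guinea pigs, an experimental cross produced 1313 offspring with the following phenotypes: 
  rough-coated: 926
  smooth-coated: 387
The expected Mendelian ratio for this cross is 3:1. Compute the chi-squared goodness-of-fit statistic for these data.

14.020

The 3:1 ratio has 4 parts, so with N = 1313 the expected counts are:
  rough-coated: 1313 × 3/4 = 984.75
  smooth-coated: 1313 × 1/4 = 328.25
χ² = Σ (O − E)² / E
  rough-coated: (926 − 984.75)² / 984.75 = 3.5050
  smooth-coated: (387 − 328.25)² / 328.25 = 10.5150
χ² = 3.5050 + 10.5150 = 14.020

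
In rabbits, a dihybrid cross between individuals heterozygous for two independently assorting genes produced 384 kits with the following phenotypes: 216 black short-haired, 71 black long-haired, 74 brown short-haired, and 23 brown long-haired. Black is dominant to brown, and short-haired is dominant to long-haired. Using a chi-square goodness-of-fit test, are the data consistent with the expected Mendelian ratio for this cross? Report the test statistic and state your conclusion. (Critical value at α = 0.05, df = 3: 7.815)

A dihybrid F₂ with independent assortment and complete dominance at both loci gives a 9:3:3:1 phenotypic ratio.
The 9:3:3:1 ratio has 16 parts, so with N = 384 the expected counts are:
  black short-haired: 384 × 9/16 = 216
  black long-haired: 384 × 3/16 = 72
  brown short-haired: 384 × 3/16 = 72
  brown long-haired: 384 × 1/16 = 24
χ² = Σ (O − E)² / E
  black short-haired: (216 − 216)² / 216 = 0.0000
  black long-haired: (71 − 72)² / 72 = 0.0139
  brown short-haired: (74 − 72)² / 72 = 0.0556
  brown long-haired: (23 − 24)² / 24 = 0.0417
χ² = 0.0000 + 0.0139 + 0.0556 + 0.0417 = 0.1112 ≈ 0.111
Degrees of freedom = 4 − 1 = 3; critical value at α = 0.05 is 7.815.
Since 0.111 < 7.815, we fail to reject the null hypothesis — the data are consistent with the 9:3:3:1 ratio.

0.111; consistent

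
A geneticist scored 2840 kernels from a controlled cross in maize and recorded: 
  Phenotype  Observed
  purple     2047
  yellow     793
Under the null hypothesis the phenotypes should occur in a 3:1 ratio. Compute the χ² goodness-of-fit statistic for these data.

Expected counts for N = 2840 under a 3:1 ratio (total parts = 4):
  purple: 2840 × 3/4 = 2130
  yellow: 2840 × 1/4 = 710
χ² = Σ (O − E)² / E
  purple: (2047 − 2130)² / 2130 = 3.2343
  yellow: (793 − 710)² / 710 = 9.7028
χ² = 3.2343 + 9.7028 = 12.9371 ≈ 12.937

12.937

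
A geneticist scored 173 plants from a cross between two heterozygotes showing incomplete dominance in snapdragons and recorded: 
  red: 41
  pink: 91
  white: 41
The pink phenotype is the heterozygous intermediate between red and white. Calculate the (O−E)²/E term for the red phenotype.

With incomplete dominance, a heterozygote × heterozygote cross gives a 1:2:1 phenotypic ratio.
Total ratio parts = 4. Expected numbers out of 173:
  red: 173 × 1/4 = 43.25
  pink: 173 × 2/4 = 86.5
  white: 173 × 1/4 = 43.25
Contribution of red: (41 − 43.25)² / 43.25 = 0.1171

0.117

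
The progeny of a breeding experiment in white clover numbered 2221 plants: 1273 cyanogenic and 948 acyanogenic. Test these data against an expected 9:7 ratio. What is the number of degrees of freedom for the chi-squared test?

1

A goodness-of-fit test with 2 phenotype classes has df = 2 − 1 = 1.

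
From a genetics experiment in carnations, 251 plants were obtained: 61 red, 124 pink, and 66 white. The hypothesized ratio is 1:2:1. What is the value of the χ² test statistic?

Expected counts for N = 251 under a 1:2:1 ratio (total parts = 4):
  red: 251 × 1/4 = 62.75
  pink: 251 × 2/4 = 125.5
  white: 251 × 1/4 = 62.75
χ² = Σ (O − E)² / E
  red: (61 − 62.75)² / 62.75 = 0.0488
  pink: (124 − 125.5)² / 125.5 = 0.0179
  white: (66 − 62.75)² / 62.75 = 0.1683
χ² = 0.0488 + 0.0179 + 0.1683 = 0.235

0.235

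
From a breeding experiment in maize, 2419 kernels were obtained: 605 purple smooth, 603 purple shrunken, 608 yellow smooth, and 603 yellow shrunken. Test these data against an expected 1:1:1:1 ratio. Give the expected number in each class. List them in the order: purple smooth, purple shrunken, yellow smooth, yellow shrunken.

604.75, 604.75, 604.75, 604.75

Under the 1:1:1:1 hypothesis (Σ ratio = 4, N = 2419):
  purple smooth: 2419 × 1/4 = 604.75
  purple shrunken: 2419 × 1/4 = 604.75
  yellow smooth: 2419 × 1/4 = 604.75
  yellow shrunken: 2419 × 1/4 = 604.75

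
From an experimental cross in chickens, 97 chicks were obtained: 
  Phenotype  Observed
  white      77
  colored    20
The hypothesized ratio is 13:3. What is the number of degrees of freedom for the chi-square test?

A goodness-of-fit test with 2 phenotype classes has df = 2 − 1 = 1.

1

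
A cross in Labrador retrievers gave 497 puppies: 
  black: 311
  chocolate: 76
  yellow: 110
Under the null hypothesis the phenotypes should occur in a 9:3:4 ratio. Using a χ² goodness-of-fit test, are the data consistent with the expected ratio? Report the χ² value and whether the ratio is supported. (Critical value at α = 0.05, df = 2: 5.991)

The 9:3:4 ratio has 16 parts, so with N = 497 the expected counts are:
  black: 497 × 9/16 = 279.5625
  chocolate: 497 × 3/16 = 93.1875
  yellow: 497 × 4/16 = 124.25
χ² = Σ (O − E)² / E
  black: (311 − 279.5625)² / 279.5625 = 3.5352
  chocolate: (76 − 93.1875)² / 93.1875 = 3.1701
  yellow: (110 − 124.25)² / 124.25 = 1.6343
χ² = 3.5352 + 3.1701 + 1.6343 = 8.3396 ≈ 8.340
Degrees of freedom = 3 − 1 = 2; critical value at α = 0.05 is 5.991.
Since 8.340 > 5.991, we reject the null hypothesis — the data do not fit the 9:3:4 ratio.

8.340; not consistent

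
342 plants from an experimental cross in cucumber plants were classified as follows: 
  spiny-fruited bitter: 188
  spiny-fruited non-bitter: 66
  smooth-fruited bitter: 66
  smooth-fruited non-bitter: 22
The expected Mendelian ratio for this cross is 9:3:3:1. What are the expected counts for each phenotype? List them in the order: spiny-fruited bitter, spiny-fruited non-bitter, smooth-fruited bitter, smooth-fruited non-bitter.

Under the 9:3:3:1 hypothesis (Σ ratio = 16, N = 342):
  spiny-fruited bitter: 342 × 9/16 = 192.375
  spiny-fruited non-bitter: 342 × 3/16 = 64.125
  smooth-fruited bitter: 342 × 3/16 = 64.125
  smooth-fruited non-bitter: 342 × 1/16 = 21.375

192.375, 64.125, 64.125, 21.375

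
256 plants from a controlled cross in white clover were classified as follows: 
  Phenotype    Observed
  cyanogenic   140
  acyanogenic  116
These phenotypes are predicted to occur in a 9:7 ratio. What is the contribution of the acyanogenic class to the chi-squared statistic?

0.143

Expected counts for N = 256 under a 9:7 ratio (total parts = 16):
  cyanogenic: 256 × 9/16 = 144
  acyanogenic: 256 × 7/16 = 112
Contribution of acyanogenic: (116 − 112)² / 112 = 0.1429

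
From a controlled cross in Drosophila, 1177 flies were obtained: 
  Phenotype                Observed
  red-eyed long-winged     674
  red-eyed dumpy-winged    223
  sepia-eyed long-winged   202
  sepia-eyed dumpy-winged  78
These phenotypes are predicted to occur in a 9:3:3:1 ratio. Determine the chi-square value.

Total ratio parts = 16. Expected numbers out of 1177:
  red-eyed long-winged: 1177 × 9/16 = 662.0625
  red-eyed dumpy-winged: 1177 × 3/16 = 220.6875
  sepia-eyed long-winged: 1177 × 3/16 = 220.6875
  sepia-eyed dumpy-winged: 1177 × 1/16 = 73.5625
χ² = Σ (O − E)² / E
  red-eyed long-winged: (674 − 662.0625)² / 662.0625 = 0.2152
  red-eyed dumpy-winged: (223 − 220.6875)² / 220.6875 = 0.0242
  sepia-eyed long-winged: (202 − 220.6875)² / 220.6875 = 1.5824
  sepia-eyed dumpy-winged: (78 − 73.5625)² / 73.5625 = 0.2677
χ² = 0.2152 + 0.0242 + 1.5824 + 0.2677 = 2.0895 ≈ 2.090

2.090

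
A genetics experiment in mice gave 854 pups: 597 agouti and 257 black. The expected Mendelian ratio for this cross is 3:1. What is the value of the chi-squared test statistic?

11.817

Under the 3:1 hypothesis (Σ ratio = 4, N = 854):
  agouti: 854 × 3/4 = 640.5
  black: 854 × 1/4 = 213.5
χ² = Σ (O − E)² / E
  agouti: (597 − 640.5)² / 640.5 = 2.9543
  black: (257 − 213.5)² / 213.5 = 8.8630
χ² = 2.9543 + 8.8630 = 11.8173 ≈ 11.817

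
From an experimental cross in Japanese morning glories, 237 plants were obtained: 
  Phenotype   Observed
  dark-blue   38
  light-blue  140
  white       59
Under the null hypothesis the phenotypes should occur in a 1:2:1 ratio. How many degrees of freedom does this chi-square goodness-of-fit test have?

A goodness-of-fit test with 3 phenotype classes has df = 3 − 1 = 2.

2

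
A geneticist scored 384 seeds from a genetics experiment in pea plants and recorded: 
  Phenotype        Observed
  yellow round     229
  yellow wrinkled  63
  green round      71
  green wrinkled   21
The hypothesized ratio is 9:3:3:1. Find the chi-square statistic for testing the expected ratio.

2.296

Total ratio parts = 16. Expected numbers out of 384:
  yellow round: 384 × 9/16 = 216
  yellow wrinkled: 384 × 3/16 = 72
  green round: 384 × 3/16 = 72
  green wrinkled: 384 × 1/16 = 24
χ² = Σ (O − E)² / E
  yellow round: (229 − 216)² / 216 = 0.7824
  yellow wrinkled: (63 − 72)² / 72 = 1.1250
  green round: (71 − 72)² / 72 = 0.0139
  green wrinkled: (21 − 24)² / 24 = 0.3750
χ² = 0.7824 + 1.1250 + 0.0139 + 0.3750 = 2.2963 ≈ 2.296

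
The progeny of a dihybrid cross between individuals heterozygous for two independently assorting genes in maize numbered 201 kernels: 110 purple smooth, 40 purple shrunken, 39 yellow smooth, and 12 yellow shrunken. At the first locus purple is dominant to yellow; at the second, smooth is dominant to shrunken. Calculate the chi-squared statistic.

0.296

A dihybrid F₂ with independent assortment and complete dominance at both loci gives a 9:3:3:1 phenotypic ratio.
Expected counts for N = 201 under a 9:3:3:1 ratio (total parts = 16):
  purple smooth: 201 × 9/16 = 113.0625
  purple shrunken: 201 × 3/16 = 37.6875
  yellow smooth: 201 × 3/16 = 37.6875
  yellow shrunken: 201 × 1/16 = 12.5625
χ² = Σ (O − E)² / E
  purple smooth: (110 − 113.0625)² / 113.0625 = 0.0830
  purple shrunken: (40 − 37.6875)² / 37.6875 = 0.1419
  yellow smooth: (39 − 37.6875)² / 37.6875 = 0.0457
  yellow shrunken: (12 − 12.5625)² / 12.5625 = 0.0252
χ² = 0.0830 + 0.1419 + 0.0457 + 0.0252 = 0.2958 ≈ 0.296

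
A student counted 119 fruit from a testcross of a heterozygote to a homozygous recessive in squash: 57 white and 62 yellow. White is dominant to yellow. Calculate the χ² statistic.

A testcross of a heterozygote (Aa × aa) gives a 1:1 phenotypic ratio.
The 1:1 ratio has 2 parts, so with N = 119 the expected counts are:
  white: 119 × 1/2 = 59.5
  yellow: 119 × 1/2 = 59.5
χ² = Σ (O − E)² / E
  white: (57 − 59.5)² / 59.5 = 0.1050
  yellow: (62 − 59.5)² / 59.5 = 0.1050
χ² = 0.1050 + 0.1050 = 0.210

0.210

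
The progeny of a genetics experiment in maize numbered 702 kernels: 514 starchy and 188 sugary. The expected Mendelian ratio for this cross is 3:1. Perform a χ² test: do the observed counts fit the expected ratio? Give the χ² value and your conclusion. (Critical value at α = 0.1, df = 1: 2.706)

Under the 3:1 hypothesis (Σ ratio = 4, N = 702):
  starchy: 702 × 3/4 = 526.5
  sugary: 702 × 1/4 = 175.5
χ² = Σ (O − E)² / E
  starchy: (514 − 526.5)² / 526.5 = 0.2968
  sugary: (188 − 175.5)² / 175.5 = 0.8903
χ² = 0.2968 + 0.8903 = 1.1871 ≈ 1.187
Degrees of freedom = 2 − 1 = 1; critical value at α = 0.1 is 2.706.
Since 1.187 < 2.706, we fail to reject the null hypothesis — the data are consistent with the 3:1 ratio.

1.187; consistent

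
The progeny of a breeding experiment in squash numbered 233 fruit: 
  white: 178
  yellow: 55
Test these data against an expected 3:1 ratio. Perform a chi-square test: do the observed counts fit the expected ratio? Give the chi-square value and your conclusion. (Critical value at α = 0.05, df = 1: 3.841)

Total ratio parts = 4. Expected numbers out of 233:
  white: 233 × 3/4 = 174.75
  yellow: 233 × 1/4 = 58.25
χ² = Σ (O − E)² / E
  white: (178 − 174.75)² / 174.75 = 0.0604
  yellow: (55 − 58.25)² / 58.25 = 0.1813
χ² = 0.0604 + 0.1813 = 0.2417 ≈ 0.242
Degrees of freedom = 2 − 1 = 1; critical value at α = 0.05 is 3.841.
Since 0.242 < 3.841, we fail to reject the null hypothesis — the data are consistent with the 3:1 ratio.

0.242; consistent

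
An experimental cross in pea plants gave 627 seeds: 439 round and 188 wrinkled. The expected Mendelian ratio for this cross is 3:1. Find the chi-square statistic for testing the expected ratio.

8.307

The 3:1 ratio has 4 parts, so with N = 627 the expected counts are:
  round: 627 × 3/4 = 470.25
  wrinkled: 627 × 1/4 = 156.75
χ² = Σ (O − E)² / E
  round: (439 − 470.25)² / 470.25 = 2.0767
  wrinkled: (188 − 156.75)² / 156.75 = 6.2301
χ² = 2.0767 + 6.2301 = 8.3068 ≈ 8.307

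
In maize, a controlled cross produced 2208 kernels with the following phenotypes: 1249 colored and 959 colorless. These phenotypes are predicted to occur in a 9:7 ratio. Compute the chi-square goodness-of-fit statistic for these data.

0.090

Under the 9:7 hypothesis (Σ ratio = 16, N = 2208):
  colored: 2208 × 9/16 = 1242
  colorless: 2208 × 7/16 = 966
χ² = Σ (O − E)² / E
  colored: (1249 − 1242)² / 1242 = 0.0395
  colorless: (959 − 966)² / 966 = 0.0507
χ² = 0.0395 + 0.0507 = 0.0902 ≈ 0.090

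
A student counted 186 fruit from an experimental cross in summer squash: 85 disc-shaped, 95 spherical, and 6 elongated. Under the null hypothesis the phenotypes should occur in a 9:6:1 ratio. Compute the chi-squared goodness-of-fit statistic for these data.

Under the 9:6:1 hypothesis (Σ ratio = 16, N = 186):
  disc-shaped: 186 × 9/16 = 104.625
  spherical: 186 × 6/16 = 69.75
  elongated: 186 × 1/16 = 11.625
χ² = Σ (O − E)² / E
  disc-shaped: (85 − 104.625)² / 104.625 = 3.6812
  spherical: (95 − 69.75)² / 69.75 = 9.1407
  elongated: (6 − 11.625)² / 11.625 = 2.7218
χ² = 3.6812 + 9.1407 + 2.7218 = 15.5437 ≈ 15.544

15.544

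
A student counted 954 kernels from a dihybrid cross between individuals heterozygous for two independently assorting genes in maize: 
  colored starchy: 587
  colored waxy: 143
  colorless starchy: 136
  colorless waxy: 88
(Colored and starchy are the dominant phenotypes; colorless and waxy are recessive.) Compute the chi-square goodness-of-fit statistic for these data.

35.704

A dihybrid F₂ with independent assortment and complete dominance at both loci gives a 9:3:3:1 phenotypic ratio.
Expected counts for N = 954 under a 9:3:3:1 ratio (total parts = 16):
  colored starchy: 954 × 9/16 = 536.625
  colored waxy: 954 × 3/16 = 178.875
  colorless starchy: 954 × 3/16 = 178.875
  colorless waxy: 954 × 1/16 = 59.625
χ² = Σ (O − E)² / E
  colored starchy: (587 − 536.625)² / 536.625 = 4.7289
  colored waxy: (143 − 178.875)² / 178.875 = 7.1951
  colorless starchy: (136 − 178.875)² / 178.875 = 10.2768
  colorless waxy: (88 − 59.625)² / 59.625 = 13.5034
χ² = 4.7289 + 7.1951 + 10.2768 + 13.5034 = 35.7042 ≈ 35.704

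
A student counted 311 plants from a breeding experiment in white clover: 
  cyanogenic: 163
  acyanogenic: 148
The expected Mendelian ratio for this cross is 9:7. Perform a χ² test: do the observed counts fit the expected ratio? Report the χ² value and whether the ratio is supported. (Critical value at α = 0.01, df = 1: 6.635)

1.862; consistent

Expected counts for N = 311 under a 9:7 ratio (total parts = 16):
  cyanogenic: 311 × 9/16 = 174.9375
  acyanogenic: 311 × 7/16 = 136.0625
χ² = Σ (O − E)² / E
  cyanogenic: (163 − 174.9375)² / 174.9375 = 0.8146
  acyanogenic: (148 − 136.0625)² / 136.0625 = 1.0473
χ² = 0.8146 + 1.0473 = 1.8619 ≈ 1.862
Degrees of freedom = 2 − 1 = 1; critical value at α = 0.01 is 6.635.
Since 1.862 < 6.635, we fail to reject the null hypothesis — the data are consistent with the 9:7 ratio.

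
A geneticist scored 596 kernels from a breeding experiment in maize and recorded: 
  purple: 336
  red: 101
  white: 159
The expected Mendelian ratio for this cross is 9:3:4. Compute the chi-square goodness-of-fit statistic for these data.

Under the 9:3:4 hypothesis (Σ ratio = 16, N = 596):
  purple: 596 × 9/16 = 335.25
  red: 596 × 3/16 = 111.75
  white: 596 × 4/16 = 149
χ² = Σ (O − E)² / E
  purple: (336 − 335.25)² / 335.25 = 0.0017
  red: (101 − 111.75)² / 111.75 = 1.0341
  white: (159 − 149)² / 149 = 0.6711
χ² = 0.0017 + 1.0341 + 0.6711 = 1.7069 ≈ 1.707

1.707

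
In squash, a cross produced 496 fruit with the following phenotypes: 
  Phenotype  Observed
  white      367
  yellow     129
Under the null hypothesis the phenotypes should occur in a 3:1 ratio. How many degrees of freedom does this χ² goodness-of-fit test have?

A goodness-of-fit test with 2 phenotype classes has df = 2 − 1 = 1.

1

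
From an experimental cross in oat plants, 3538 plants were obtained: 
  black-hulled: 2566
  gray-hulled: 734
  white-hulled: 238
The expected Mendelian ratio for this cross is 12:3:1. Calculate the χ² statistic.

Total ratio parts = 16. Expected numbers out of 3538:
  black-hulled: 3538 × 12/16 = 2653.5
  gray-hulled: 3538 × 3/16 = 663.375
  white-hulled: 3538 × 1/16 = 221.125
χ² = Σ (O − E)² / E
  black-hulled: (2566 − 2653.5)² / 2653.5 = 2.8853
  gray-hulled: (734 − 663.375)² / 663.375 = 7.5190
  white-hulled: (238 − 221.125)² / 221.125 = 1.2878
χ² = 2.8853 + 7.5190 + 1.2878 = 11.6921 ≈ 11.692

11.692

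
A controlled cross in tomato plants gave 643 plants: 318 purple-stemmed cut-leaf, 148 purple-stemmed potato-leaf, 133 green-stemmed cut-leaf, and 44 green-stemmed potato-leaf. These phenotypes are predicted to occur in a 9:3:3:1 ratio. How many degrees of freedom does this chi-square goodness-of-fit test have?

A goodness-of-fit test with 4 phenotype classes has df = 4 − 1 = 3.

3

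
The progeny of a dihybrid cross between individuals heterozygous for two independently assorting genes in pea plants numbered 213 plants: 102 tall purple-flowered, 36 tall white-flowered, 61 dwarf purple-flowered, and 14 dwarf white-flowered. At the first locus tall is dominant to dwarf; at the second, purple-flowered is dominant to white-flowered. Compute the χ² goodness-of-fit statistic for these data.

A dihybrid F₂ with independent assortment and complete dominance at both loci gives a 9:3:3:1 phenotypic ratio.
Expected counts for N = 213 under a 9:3:3:1 ratio (total parts = 16):
  tall purple-flowered: 213 × 9/16 = 119.8125
  tall white-flowered: 213 × 3/16 = 39.9375
  dwarf purple-flowered: 213 × 3/16 = 39.9375
  dwarf white-flowered: 213 × 1/16 = 13.3125
χ² = Σ (O − E)² / E
  tall purple-flowered: (102 − 119.8125)² / 119.8125 = 2.6482
  tall white-flowered: (36 − 39.9375)² / 39.9375 = 0.3882
  dwarf purple-flowered: (61 − 39.9375)² / 39.9375 = 11.1081
  dwarf white-flowered: (14 − 13.3125)² / 13.3125 = 0.0355
χ² = 2.6482 + 0.3882 + 11.1081 + 0.0355 = 14.180

14.180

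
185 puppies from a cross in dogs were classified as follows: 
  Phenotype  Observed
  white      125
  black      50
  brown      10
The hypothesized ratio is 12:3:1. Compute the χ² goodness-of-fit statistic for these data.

Expected counts for N = 185 under a 12:3:1 ratio (total parts = 16):
  white: 185 × 12/16 = 138.75
  black: 185 × 3/16 = 34.6875
  brown: 185 × 1/16 = 11.5625
χ² = Σ (O − E)² / E
  white: (125 − 138.75)² / 138.75 = 1.3626
  black: (50 − 34.6875)² / 34.6875 = 6.7596
  brown: (10 − 11.5625)² / 11.5625 = 0.2111
χ² = 1.3626 + 6.7596 + 0.2111 = 8.3333 ≈ 8.333

8.333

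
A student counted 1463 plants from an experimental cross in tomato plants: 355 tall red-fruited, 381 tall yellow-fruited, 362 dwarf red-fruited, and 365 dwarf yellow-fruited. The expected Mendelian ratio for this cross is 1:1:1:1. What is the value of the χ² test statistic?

The 1:1:1:1 ratio has 4 parts, so with N = 1463 the expected counts are:
  tall red-fruited: 1463 × 1/4 = 365.75
  tall yellow-fruited: 1463 × 1/4 = 365.75
  dwarf red-fruited: 1463 × 1/4 = 365.75
  dwarf yellow-fruited: 1463 × 1/4 = 365.75
χ² = Σ (O − E)² / E
  tall red-fruited: (355 − 365.75)² / 365.75 = 0.3160
  tall yellow-fruited: (381 − 365.75)² / 365.75 = 0.6359
  dwarf red-fruited: (362 − 365.75)² / 365.75 = 0.0384
  dwarf yellow-fruited: (365 − 365.75)² / 365.75 = 0.0015
χ² = 0.3160 + 0.6359 + 0.0384 + 0.0015 = 0.9918 ≈ 0.992

0.992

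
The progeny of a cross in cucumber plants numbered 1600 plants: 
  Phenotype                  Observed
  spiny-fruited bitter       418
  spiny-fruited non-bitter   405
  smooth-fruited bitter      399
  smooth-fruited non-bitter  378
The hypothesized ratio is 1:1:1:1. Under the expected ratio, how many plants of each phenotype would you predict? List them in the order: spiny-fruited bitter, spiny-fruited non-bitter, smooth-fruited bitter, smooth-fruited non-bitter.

400, 400, 400, 400

Under the 1:1:1:1 hypothesis (Σ ratio = 4, N = 1600):
  spiny-fruited bitter: 1600 × 1/4 = 400
  spiny-fruited non-bitter: 1600 × 1/4 = 400
  smooth-fruited bitter: 1600 × 1/4 = 400
  smooth-fruited non-bitter: 1600 × 1/4 = 400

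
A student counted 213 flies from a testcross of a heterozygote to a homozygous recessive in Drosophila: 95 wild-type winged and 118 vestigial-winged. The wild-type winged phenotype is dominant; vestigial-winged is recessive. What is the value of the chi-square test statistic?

2.484

A testcross of a heterozygote (Aa × aa) gives a 1:1 phenotypic ratio.
Under the 1:1 hypothesis (Σ ratio = 2, N = 213):
  wild-type winged: 213 × 1/2 = 106.5
  vestigial-winged: 213 × 1/2 = 106.5
χ² = Σ (O − E)² / E
  wild-type winged: (95 − 106.5)² / 106.5 = 1.2418
  vestigial-winged: (118 − 106.5)² / 106.5 = 1.2418
χ² = 1.2418 + 1.2418 = 2.4836 ≈ 2.484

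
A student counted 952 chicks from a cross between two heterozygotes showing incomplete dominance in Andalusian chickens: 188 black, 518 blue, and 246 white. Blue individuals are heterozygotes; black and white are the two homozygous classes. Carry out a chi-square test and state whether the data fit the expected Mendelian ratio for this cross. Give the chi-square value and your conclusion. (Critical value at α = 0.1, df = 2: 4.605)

With incomplete dominance, a heterozygote × heterozygote cross gives a 1:2:1 phenotypic ratio.
The 1:2:1 ratio has 4 parts, so with N = 952 the expected counts are:
  black: 952 × 1/4 = 238
  blue: 952 × 2/4 = 476
  white: 952 × 1/4 = 238
χ² = Σ (O − E)² / E
  black: (188 − 238)² / 238 = 10.5042
  blue: (518 − 476)² / 476 = 3.7059
  white: (246 − 238)² / 238 = 0.2689
χ² = 10.5042 + 3.7059 + 0.2689 = 14.479
Degrees of freedom = 3 − 1 = 2; critical value at α = 0.1 is 4.605.
Since 14.479 > 4.605, we reject the null hypothesis — the data do not fit the 1:2:1 ratio.

14.479; not consistent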